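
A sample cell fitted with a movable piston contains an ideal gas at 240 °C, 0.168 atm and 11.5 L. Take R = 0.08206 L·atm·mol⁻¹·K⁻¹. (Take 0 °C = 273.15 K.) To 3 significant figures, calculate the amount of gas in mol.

n ≈ 0.0459 mol

Convert: T = 513.15 K.
PV = nRT ⇒ n = PV/(RT) = (0.168 × 11.5) / (0.08206 × 513.15)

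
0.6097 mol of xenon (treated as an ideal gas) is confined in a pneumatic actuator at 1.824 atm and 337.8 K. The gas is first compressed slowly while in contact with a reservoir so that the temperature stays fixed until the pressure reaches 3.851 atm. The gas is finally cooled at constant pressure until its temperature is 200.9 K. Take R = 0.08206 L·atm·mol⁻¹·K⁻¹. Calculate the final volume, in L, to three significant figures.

From PV = nRT: V₁ = nRT₁/P₁ = 9.266 L.
T constant ⇒ Boyle's law P V = const: T₂ = T₁; V₂ = V₁·(P₁/P₂) = 4.389 L.
P constant ⇒ V ∝ T: P₃ = P₂; V₃ = V₂·(T₃/T₂) = 2.610 L.

V₃ ≈ 2.61 L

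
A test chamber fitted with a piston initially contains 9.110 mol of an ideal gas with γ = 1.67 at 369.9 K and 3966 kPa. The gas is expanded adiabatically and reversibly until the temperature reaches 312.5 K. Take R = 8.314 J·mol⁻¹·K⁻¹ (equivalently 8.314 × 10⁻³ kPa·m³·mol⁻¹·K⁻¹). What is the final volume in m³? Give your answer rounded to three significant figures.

From PV = nRT: V₁ = nRT₁/P₁ = 0.007064 m³.
Adiabatic (γ = 1.67), T V^(γ−1) and P V^γ constant: P₂ = P₁·(T₂/T₁)^(γ/(γ−1)) = 2605 kPa; V₂ = V₁·(T₁/T₂)^(1/(γ−1)) = 0.009086 m³.

V₂ ≈ 0.00909 m³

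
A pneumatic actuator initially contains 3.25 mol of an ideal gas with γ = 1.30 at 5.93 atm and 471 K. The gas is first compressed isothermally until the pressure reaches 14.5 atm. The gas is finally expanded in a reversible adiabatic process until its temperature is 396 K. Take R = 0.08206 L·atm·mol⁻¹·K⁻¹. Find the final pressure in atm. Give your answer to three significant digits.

P₃ ≈ 6.84 atm

From PV = nRT: V₁ = nRT₁/P₁ = 21.18 L.
Isothermal, so P V is constant: T₂ = T₁; V₂ = V₁·(P₁/P₂) = 8.663 L.
Adiabatic (γ = 1.30), T V^(γ−1) and P V^γ constant: P₃ = P₂·(T₃/T₂)^(γ/(γ−1)) = 6.838 atm; V₃ = V₂·(T₂/T₃)^(1/(γ−1)) = 15.44 L.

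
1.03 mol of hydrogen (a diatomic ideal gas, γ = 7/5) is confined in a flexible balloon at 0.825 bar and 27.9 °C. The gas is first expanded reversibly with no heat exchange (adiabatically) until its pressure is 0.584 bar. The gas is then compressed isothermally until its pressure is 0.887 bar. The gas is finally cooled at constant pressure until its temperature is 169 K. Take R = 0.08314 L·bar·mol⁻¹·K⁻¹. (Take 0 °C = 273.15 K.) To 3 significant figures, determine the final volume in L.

V₄ ≈ 16.3 L

Convert: T₁ = 301.0 K.
From PV = nRT: V₁ = nRT₁/P₁ = 31.25 L.
Adiabatic (γ = 7/5), T V^(γ−1) and P V^γ constant: T₂ = T₁·(P₂/P₁)^((γ−1)/γ) = 272.8 K; V₂ = V₁·(P₁/P₂)^(1/γ) = 39.99 L.
T constant ⇒ Boyle's law P V = const: T₃ = T₂; V₃ = V₂·(P₂/P₃) = 26.33 L.
Isobaric, so V/T is constant: P₄ = P₃; V₄ = V₃·(T₄/T₃) = 16.32 L.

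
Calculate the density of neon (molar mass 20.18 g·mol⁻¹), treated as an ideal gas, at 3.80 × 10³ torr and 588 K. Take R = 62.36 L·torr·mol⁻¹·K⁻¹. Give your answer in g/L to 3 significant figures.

ρ ≈ 2.09 g/L

ρ = PM/(RT) = (3.80e+03 × 20.18) / (62.36 × 588.0)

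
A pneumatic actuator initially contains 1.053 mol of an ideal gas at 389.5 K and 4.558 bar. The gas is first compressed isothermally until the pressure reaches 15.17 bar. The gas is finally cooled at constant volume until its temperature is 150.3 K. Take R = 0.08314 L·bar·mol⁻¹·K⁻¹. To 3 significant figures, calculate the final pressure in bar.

From PV = nRT: V₁ = nRT₁/P₁ = 7.481 L.
Isothermal, so P V is constant: T₂ = T₁; V₂ = V₁·(P₁/P₂) = 2.248 L.
V constant ⇒ P ∝ T: V₃ = V₂; P₃ = P₂·(T₃/T₂) = 5.854 bar.

P₃ ≈ 5.85 bar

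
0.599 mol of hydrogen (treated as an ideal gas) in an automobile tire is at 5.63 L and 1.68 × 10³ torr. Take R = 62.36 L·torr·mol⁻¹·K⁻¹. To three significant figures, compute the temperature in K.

T ≈ 253 K

PV = nRT ⇒ T = PV/(nR) = (1.68e+03 × 5.63) / (0.599 × 62.36)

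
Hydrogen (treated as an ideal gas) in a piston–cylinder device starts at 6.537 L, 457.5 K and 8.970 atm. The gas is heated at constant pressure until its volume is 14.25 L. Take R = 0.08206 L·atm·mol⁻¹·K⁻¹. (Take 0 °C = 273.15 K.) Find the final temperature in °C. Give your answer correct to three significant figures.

Isobaric, so V/T is constant: P₂ = P₁; T₂ = T₁·(V₂/V₁) = 997.3 K.

T₂ ≈ 724 °C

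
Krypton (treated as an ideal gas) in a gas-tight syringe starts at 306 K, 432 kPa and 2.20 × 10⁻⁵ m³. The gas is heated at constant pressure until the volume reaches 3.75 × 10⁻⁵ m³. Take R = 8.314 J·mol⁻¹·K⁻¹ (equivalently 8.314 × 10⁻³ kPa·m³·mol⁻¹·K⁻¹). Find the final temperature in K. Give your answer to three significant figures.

T₂ ≈ 522 K

Isobaric, so V/T is constant: P₂ = P₁; T₂ = T₁·(V₂/V₁) = 521.6 K.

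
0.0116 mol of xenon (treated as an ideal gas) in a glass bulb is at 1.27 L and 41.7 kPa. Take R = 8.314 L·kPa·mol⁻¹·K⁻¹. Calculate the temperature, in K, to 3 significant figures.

T ≈ 549 K

PV = nRT ⇒ T = PV/(nR) = (41.7 × 1.27) / (0.0116 × 8.314)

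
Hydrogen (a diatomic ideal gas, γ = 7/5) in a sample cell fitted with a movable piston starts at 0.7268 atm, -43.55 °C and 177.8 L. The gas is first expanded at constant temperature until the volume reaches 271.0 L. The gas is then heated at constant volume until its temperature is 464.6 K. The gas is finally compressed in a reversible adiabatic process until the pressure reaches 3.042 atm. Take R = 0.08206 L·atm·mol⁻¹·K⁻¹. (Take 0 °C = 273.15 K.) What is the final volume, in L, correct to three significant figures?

V₄ ≈ 119 L

Convert: T₁ = 229.6 K.
T constant ⇒ Boyle's law P V = const: T₂ = T₁; P₂ = P₁·(V₁/V₂) = 0.4768 atm.
V constant ⇒ P ∝ T: V₃ = V₂; P₃ = P₂·(T₃/T₂) = 0.9649 atm.
Adiabatic (γ = 7/5), T V^(γ−1) and P V^γ constant: T₄ = T₃·(P₄/P₃)^((γ−1)/γ) = 645.0 K; V₄ = V₃·(P₃/P₄)^(1/γ) = 119.3 L.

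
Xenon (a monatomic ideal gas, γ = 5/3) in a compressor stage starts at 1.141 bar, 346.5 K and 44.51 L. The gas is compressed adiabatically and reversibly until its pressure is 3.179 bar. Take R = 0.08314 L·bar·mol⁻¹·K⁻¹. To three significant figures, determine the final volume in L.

Adiabatic (γ = 5/3), T V^(γ−1) and P V^γ constant: T₂ = T₁·(P₂/P₁)^((γ−1)/γ) = 522.0 K; V₂ = V₁·(P₁/P₂)^(1/γ) = 24.07 L.

V₂ ≈ 24.1 L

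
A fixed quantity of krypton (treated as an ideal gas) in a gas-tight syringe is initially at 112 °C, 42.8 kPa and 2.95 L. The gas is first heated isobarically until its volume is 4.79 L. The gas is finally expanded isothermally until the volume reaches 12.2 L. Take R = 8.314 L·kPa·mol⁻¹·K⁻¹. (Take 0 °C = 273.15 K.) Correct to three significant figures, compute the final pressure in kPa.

Convert: T₁ = 385.1 K.
Isobaric, so V/T is constant: P₂ = P₁; T₂ = T₁·(V₂/V₁) = 625.4 K.
T constant ⇒ Boyle's law P V = const: T₃ = T₂; P₃ = P₂·(V₂/V₃) = 16.80 kPa.

P₃ ≈ 16.8 kPa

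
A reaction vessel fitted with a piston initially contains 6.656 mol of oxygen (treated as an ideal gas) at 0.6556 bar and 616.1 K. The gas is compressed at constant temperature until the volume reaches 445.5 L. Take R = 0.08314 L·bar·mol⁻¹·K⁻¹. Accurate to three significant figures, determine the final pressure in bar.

From PV = nRT: V₁ = nRT₁/P₁ = 520.0 L.
T constant ⇒ Boyle's law P V = const: T₂ = T₁; P₂ = P₁·(V₁/V₂) = 0.7653 bar.

P₂ ≈ 0.765 bar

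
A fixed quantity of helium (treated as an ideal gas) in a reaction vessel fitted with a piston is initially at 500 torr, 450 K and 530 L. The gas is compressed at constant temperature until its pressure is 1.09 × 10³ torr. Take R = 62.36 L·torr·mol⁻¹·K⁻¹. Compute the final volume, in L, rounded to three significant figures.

Isothermal, so P V is constant: T₂ = T₁; V₂ = V₁·(P₁/P₂) = 243.1 L.

V₂ ≈ 243 L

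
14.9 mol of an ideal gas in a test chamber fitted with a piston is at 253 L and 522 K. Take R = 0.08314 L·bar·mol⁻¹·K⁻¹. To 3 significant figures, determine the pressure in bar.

P ≈ 2.56 bar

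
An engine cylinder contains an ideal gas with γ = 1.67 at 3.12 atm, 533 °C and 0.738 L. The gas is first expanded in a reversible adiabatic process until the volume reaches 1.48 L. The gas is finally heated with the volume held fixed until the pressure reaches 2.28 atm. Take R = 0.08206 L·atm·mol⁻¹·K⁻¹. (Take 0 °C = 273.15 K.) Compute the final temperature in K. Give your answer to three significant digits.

Convert: T₁ = 806.1 K.
Reversible adiabatic, γ = 1.67: T₂ = T₁·(V₁/V₂)^(γ−1) = 505.8 K; P₂ = P₁·(V₁/V₂)^γ = 0.9760 atm.
V constant ⇒ P ∝ T: V₃ = V₂; T₃ = T₂·(P₃/P₂) = 1181 K.

T₃ ≈ 1.18e+03 K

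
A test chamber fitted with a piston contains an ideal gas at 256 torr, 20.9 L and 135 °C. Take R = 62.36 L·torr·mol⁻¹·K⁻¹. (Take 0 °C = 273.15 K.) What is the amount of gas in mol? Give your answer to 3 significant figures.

n ≈ 0.210 mol

Convert: T = 408.15 K.
PV = nRT ⇒ n = PV/(RT) = (256 × 20.9) / (62.36 × 408.15)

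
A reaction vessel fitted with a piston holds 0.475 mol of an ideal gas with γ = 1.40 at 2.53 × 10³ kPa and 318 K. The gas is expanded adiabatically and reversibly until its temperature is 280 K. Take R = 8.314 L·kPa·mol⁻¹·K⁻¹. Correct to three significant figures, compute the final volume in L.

From PV = nRT: V₁ = nRT₁/P₁ = 0.4964 L.
Reversible adiabatic, γ = 1.40: P₂ = P₁·(T₂/T₁)^(γ/(γ−1)) = 1621 kPa; V₂ = V₁·(T₁/T₂)^(1/(γ−1)) = 0.6823 L.

V₂ ≈ 0.682 L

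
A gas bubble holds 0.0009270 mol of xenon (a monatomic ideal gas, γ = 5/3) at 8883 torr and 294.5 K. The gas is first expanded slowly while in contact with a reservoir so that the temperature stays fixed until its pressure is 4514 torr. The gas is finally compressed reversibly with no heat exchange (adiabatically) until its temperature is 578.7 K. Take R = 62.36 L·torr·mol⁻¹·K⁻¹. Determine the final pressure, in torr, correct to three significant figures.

P₃ ≈ 2.44e+04 torr

From PV = nRT: V₁ = nRT₁/P₁ = 0.001917 L.
T constant ⇒ Boyle's law P V = const: T₂ = T₁; V₂ = V₁·(P₁/P₂) = 0.003771 L.
Reversible adiabatic, γ = 5/3: P₃ = P₂·(T₃/T₂)^(γ/(γ−1)) = 2.443e+04 torr; V₃ = V₂·(T₂/T₃)^(1/(γ−1)) = 0.001369 L.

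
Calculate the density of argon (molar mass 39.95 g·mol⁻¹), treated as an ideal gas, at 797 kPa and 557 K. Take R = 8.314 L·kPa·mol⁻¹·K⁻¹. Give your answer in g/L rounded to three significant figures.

ρ = PM/(RT) = (797 × 39.95) / (8.314 × 557.0)

ρ ≈ 6.88 g/L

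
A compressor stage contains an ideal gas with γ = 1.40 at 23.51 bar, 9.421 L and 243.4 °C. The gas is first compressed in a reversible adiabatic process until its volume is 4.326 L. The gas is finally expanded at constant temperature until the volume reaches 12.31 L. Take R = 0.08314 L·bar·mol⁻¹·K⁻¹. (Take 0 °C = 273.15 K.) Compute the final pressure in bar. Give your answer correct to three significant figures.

P₃ ≈ 24.6 bar

Convert: T₁ = 516.5 K.
Reversible adiabatic, γ = 1.40: T₂ = T₁·(V₁/V₂)^(γ−1) = 705.2 K; P₂ = P₁·(V₁/V₂)^γ = 69.90 bar.
T constant ⇒ Boyle's law P V = const: T₃ = T₂; P₃ = P₂·(V₂/V₃) = 24.56 bar.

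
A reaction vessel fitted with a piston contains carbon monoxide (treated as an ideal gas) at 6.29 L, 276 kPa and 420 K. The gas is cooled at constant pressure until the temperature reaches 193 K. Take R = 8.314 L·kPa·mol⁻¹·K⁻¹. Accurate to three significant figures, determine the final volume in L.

V₂ ≈ 2.89 L

Isobaric, so V/T is constant: P₂ = P₁; V₂ = V₁·(T₂/T₁) = 2.890 L.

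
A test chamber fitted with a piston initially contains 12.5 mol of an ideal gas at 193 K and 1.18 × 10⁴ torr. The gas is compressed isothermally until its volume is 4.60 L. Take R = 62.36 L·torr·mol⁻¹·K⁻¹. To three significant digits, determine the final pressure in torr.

P₂ ≈ 3.27e+04 torr

From PV = nRT: V₁ = nRT₁/P₁ = 12.75 L.
Isothermal, so P V is constant: T₂ = T₁; P₂ = P₁·(V₁/V₂) = 3.271e+04 torr.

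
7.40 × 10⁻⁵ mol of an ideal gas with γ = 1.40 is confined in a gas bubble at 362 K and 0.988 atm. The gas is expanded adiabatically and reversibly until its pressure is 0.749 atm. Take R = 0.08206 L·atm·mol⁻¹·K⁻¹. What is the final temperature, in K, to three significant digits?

From PV = nRT: V₁ = nRT₁/P₁ = 0.002225 L.
Reversible adiabatic, γ = 1.40: T₂ = T₁·(P₂/P₁)^((γ−1)/γ) = 334.5 K; V₂ = V₁·(P₁/P₂)^(1/γ) = 0.002712 L.

T₂ ≈ 334 K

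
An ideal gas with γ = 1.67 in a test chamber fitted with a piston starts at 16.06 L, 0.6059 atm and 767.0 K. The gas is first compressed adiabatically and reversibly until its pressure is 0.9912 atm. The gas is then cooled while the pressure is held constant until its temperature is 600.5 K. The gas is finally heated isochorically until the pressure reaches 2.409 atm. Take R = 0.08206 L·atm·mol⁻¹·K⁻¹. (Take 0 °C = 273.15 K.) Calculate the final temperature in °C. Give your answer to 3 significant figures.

T₄ ≈ 1.19e+03 °C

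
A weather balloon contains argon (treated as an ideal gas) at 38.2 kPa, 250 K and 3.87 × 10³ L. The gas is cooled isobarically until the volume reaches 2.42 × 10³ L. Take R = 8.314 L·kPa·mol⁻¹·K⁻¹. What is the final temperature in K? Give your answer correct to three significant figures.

T₂ ≈ 156 K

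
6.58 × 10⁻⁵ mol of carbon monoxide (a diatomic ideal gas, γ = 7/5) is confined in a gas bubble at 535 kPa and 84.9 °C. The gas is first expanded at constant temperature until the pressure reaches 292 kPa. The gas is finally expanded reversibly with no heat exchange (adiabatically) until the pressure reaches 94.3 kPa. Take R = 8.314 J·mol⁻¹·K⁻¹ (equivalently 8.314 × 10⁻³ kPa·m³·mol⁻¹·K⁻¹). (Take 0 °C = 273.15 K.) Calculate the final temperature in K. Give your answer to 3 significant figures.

T₃ ≈ 259 K

Convert: T₁ = 358.0 K.
From PV = nRT: V₁ = nRT₁/P₁ = 3.661e-07 m³.
T constant ⇒ Boyle's law P V = const: T₂ = T₁; V₂ = V₁·(P₁/P₂) = 6.708e-07 m³.
Adiabatic (γ = 7/5), T V^(γ−1) and P V^γ constant: T₃ = T₂·(P₃/P₂)^((γ−1)/γ) = 259.2 K; V₃ = V₂·(P₂/P₃)^(1/γ) = 1.504e-06 m³.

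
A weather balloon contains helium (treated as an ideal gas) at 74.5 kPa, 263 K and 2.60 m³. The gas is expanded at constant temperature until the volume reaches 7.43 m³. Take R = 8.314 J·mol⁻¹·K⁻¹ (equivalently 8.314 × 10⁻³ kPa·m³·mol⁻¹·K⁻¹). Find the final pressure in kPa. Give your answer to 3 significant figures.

T constant ⇒ Boyle's law P V = const: T₂ = T₁; P₂ = P₁·(V₁/V₂) = 26.07 kPa.

P₂ ≈ 26.1 kPa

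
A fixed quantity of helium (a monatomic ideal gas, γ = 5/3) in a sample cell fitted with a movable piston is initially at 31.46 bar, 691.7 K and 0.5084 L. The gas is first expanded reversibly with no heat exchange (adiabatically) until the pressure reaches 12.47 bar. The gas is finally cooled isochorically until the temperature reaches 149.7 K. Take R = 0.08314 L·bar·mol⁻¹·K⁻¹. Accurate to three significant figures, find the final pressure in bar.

P₃ ≈ 3.91 bar

Reversible adiabatic, γ = 5/3: T₂ = T₁·(P₂/P₁)^((γ−1)/γ) = 477.7 K; V₂ = V₁·(P₁/P₂)^(1/γ) = 0.8858 L.
Isochoric, so P/T is constant: V₃ = V₂; P₃ = P₂·(T₃/T₂) = 3.908 bar.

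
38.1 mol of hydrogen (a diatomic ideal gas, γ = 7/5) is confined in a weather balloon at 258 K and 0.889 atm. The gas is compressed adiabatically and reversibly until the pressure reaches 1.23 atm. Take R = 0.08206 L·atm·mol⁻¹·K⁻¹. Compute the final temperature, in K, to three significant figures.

T₂ ≈ 283 K

From PV = nRT: V₁ = nRT₁/P₁ = 907.3 L.
Adiabatic (γ = 7/5), T V^(γ−1) and P V^γ constant: T₂ = T₁·(P₂/P₁)^((γ−1)/γ) = 283.1 K; V₂ = V₁·(P₁/P₂)^(1/γ) = 719.5 L.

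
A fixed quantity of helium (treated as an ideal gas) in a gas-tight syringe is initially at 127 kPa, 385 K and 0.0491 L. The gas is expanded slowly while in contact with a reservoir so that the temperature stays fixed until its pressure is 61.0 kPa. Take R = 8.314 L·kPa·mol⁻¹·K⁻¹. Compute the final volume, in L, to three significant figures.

V₂ ≈ 0.102 L

T constant ⇒ Boyle's law P V = const: T₂ = T₁; V₂ = V₁·(P₁/P₂) = 0.1022 L.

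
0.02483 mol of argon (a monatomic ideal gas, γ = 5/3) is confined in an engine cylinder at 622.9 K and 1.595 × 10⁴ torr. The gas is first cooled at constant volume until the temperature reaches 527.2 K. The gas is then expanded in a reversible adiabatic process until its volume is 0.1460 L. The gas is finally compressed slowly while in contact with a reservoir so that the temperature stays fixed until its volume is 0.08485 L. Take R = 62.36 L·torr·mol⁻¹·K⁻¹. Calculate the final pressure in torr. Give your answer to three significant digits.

From PV = nRT: V₁ = nRT₁/P₁ = 0.06047 L.
Isochoric, so P/T is constant: V₂ = V₁; P₂ = P₁·(T₂/T₁) = 1.350e+04 torr.
Adiabatic (γ = 5/3), T V^(γ−1) and P V^γ constant: T₃ = T₂·(V₂/V₃)^(γ−1) = 292.9 K; P₃ = P₂·(V₂/V₃)^γ = 3107 torr.
Isothermal, so P V is constant: T₄ = T₃; P₄ = P₃·(V₃/V₄) = 5346 torr.

P₄ ≈ 5.35e+03 torr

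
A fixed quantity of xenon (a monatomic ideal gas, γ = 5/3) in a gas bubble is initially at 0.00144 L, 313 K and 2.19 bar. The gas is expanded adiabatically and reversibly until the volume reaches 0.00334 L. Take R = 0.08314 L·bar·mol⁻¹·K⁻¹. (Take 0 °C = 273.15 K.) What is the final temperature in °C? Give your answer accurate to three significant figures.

T₂ ≈ -94.5 °C

Adiabatic (γ = 5/3), T V^(γ−1) and P V^γ constant: T₂ = T₁·(V₁/V₂)^(γ−1) = 178.6 K; P₂ = P₁·(V₁/V₂)^γ = 0.5389 bar.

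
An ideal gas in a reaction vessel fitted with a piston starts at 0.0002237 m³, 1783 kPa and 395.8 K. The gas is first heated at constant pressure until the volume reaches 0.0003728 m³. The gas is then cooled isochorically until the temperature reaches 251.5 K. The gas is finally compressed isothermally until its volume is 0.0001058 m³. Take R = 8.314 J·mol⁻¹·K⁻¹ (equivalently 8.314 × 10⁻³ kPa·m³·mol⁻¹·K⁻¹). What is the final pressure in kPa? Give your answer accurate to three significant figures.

P₄ ≈ 2.40e+03 kPa

P constant ⇒ V ∝ T: P₂ = P₁; T₂ = T₁·(V₂/V₁) = 659.6 K.
V constant ⇒ P ∝ T: V₃ = V₂; P₃ = P₂·(T₃/T₂) = 679.8 kPa.
T constant ⇒ Boyle's law P V = const: T₄ = T₃; P₄ = P₃·(V₃/V₄) = 2395 kPa.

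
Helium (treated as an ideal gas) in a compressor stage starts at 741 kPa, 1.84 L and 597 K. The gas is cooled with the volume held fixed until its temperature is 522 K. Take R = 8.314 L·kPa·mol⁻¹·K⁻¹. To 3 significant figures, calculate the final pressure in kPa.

P₂ ≈ 648 kPa

Isochoric, so P/T is constant: V₂ = V₁; P₂ = P₁·(T₂/T₁) = 647.9 kPa.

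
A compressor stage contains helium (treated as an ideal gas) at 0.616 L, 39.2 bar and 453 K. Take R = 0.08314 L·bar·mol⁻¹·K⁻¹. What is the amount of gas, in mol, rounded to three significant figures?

PV = nRT ⇒ n = PV/(RT) = (39.2 × 0.616) / (0.08314 × 453)

n ≈ 0.641 mol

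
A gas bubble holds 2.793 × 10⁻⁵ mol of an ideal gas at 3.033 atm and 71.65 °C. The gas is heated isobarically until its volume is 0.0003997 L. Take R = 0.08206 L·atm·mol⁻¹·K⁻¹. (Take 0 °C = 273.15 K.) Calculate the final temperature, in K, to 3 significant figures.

Convert: T₁ = 344.8 K.
From PV = nRT: V₁ = nRT₁/P₁ = 0.0002606 L.
P constant ⇒ V ∝ T: P₂ = P₁; T₂ = T₁·(V₂/V₁) = 528.9 K.

T₂ ≈ 529 K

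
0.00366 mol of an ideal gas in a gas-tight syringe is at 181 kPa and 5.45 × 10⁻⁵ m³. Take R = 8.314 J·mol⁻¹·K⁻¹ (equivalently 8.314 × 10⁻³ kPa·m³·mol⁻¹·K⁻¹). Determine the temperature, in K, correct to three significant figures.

PV = nRT ⇒ T = PV/(nR) = (181 × 5.45e-05) / (0.00366 × 8.314 × 10⁻³)

T ≈ 324 K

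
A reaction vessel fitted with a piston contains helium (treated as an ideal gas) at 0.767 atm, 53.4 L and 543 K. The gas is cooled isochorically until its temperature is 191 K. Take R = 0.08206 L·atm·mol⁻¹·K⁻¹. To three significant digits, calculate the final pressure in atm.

Isochoric, so P/T is constant: V₂ = V₁; P₂ = P₁·(T₂/T₁) = 0.2698 atm.

P₂ ≈ 0.270 atm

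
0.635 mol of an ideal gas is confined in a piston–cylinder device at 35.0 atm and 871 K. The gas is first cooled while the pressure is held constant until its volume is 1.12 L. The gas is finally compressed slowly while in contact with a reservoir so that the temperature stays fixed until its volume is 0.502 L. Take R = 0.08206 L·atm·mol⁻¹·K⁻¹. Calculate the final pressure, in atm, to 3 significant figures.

From PV = nRT: V₁ = nRT₁/P₁ = 1.297 L.
P constant ⇒ V ∝ T: P₂ = P₁; T₂ = T₁·(V₂/V₁) = 752.3 K.
Isothermal, so P V is constant: T₃ = T₂; P₃ = P₂·(V₂/V₃) = 78.09 atm.

P₃ ≈ 78.1 atm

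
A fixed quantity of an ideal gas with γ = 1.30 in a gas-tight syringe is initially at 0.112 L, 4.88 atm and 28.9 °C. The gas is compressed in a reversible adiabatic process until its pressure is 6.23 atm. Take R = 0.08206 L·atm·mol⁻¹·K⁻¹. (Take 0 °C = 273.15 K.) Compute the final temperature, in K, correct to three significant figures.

Convert: T₁ = 302.0 K.
Adiabatic (γ = 1.30), T V^(γ−1) and P V^γ constant: T₂ = T₁·(P₂/P₁)^((γ−1)/γ) = 319.6 K; V₂ = V₁·(P₁/P₂)^(1/γ) = 0.09282 L.

T₂ ≈ 320 K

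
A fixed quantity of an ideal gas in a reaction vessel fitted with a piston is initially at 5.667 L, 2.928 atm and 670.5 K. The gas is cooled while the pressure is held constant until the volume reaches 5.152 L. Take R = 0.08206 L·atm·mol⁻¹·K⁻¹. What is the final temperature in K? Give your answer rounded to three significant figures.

Isobaric, so V/T is constant: P₂ = P₁; T₂ = T₁·(V₂/V₁) = 609.6 K.

T₂ ≈ 610 K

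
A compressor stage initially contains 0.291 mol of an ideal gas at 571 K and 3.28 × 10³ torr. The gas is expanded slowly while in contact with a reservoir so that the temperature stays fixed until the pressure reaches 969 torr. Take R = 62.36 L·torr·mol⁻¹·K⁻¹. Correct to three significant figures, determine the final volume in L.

V₂ ≈ 10.7 L

From PV = nRT: V₁ = nRT₁/P₁ = 3.159 L.
Isothermal, so P V is constant: T₂ = T₁; V₂ = V₁·(P₁/P₂) = 10.69 L.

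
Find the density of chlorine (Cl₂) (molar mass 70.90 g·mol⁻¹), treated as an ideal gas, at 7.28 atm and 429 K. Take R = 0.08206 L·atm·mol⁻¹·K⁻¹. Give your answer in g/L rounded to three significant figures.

ρ ≈ 14.7 g/L

ρ = PM/(RT) = (7.28 × 70.90) / (0.08206 × 429.0)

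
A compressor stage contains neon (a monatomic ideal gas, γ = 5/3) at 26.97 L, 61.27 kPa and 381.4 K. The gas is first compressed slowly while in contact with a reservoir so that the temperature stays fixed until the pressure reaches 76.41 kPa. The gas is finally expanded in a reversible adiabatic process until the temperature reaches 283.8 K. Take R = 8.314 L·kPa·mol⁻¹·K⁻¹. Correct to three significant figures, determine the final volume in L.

T constant ⇒ Boyle's law P V = const: T₂ = T₁; V₂ = V₁·(P₁/P₂) = 21.63 L.
Reversible adiabatic, γ = 5/3: P₃ = P₂·(T₃/T₂)^(γ/(γ−1)) = 36.49 kPa; V₃ = V₂·(T₂/T₃)^(1/(γ−1)) = 33.69 L.

V₃ ≈ 33.7 L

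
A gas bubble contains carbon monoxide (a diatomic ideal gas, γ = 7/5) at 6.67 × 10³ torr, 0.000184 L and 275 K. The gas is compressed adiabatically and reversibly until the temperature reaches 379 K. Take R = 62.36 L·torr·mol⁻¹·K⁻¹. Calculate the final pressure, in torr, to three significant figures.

P₂ ≈ 2.05e+04 torr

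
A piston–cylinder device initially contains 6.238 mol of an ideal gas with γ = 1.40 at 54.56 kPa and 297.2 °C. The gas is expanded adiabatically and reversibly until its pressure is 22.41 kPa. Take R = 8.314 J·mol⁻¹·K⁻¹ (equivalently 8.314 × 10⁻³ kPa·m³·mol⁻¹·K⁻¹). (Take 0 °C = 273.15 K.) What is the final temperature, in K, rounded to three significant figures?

T₂ ≈ 442 K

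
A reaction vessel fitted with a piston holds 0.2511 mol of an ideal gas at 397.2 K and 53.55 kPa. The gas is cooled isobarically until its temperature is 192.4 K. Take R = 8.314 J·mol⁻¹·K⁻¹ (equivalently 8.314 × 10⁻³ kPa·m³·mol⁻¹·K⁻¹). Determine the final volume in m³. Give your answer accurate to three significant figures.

V₂ ≈ 0.00750 m³

From PV = nRT: V₁ = nRT₁/P₁ = 0.01548 m³.
Isobaric, so V/T is constant: P₂ = P₁; V₂ = V₁·(T₂/T₁) = 0.007501 m³.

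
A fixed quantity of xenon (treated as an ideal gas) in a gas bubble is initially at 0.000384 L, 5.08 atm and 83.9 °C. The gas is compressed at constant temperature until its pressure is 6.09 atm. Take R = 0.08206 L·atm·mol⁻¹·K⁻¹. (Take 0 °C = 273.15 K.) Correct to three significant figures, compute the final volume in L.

V₂ ≈ 0.000320 L

Convert: T₁ = 357.0 K.
Isothermal, so P V is constant: T₂ = T₁; V₂ = V₁·(P₁/P₂) = 0.0003203 L.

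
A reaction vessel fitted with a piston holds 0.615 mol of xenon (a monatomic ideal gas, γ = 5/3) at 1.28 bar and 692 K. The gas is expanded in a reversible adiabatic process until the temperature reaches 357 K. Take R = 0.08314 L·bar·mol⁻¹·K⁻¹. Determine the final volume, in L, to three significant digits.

From PV = nRT: V₁ = nRT₁/P₁ = 27.64 L.
Adiabatic (γ = 5/3), T V^(γ−1) and P V^γ constant: P₂ = P₁·(T₂/T₁)^(γ/(γ−1)) = 0.2447 bar; V₂ = V₁·(T₁/T₂)^(1/(γ−1)) = 74.60 L.

V₂ ≈ 74.6 L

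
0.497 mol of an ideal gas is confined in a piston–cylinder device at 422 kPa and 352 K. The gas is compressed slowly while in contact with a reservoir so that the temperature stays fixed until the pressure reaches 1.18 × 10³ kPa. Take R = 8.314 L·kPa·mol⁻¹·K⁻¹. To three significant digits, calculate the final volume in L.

From PV = nRT: V₁ = nRT₁/P₁ = 3.447 L.
Isothermal, so P V is constant: T₂ = T₁; V₂ = V₁·(P₁/P₂) = 1.233 L.

V₂ ≈ 1.23 L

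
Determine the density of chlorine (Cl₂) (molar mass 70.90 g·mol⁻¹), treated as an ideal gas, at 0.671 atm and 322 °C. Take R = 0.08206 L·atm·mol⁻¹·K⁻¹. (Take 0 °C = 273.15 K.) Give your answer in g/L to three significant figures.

ρ ≈ 0.974 g/L

ρ = PM/(RT) = (0.671 × 70.90) / (0.08206 × 595.1)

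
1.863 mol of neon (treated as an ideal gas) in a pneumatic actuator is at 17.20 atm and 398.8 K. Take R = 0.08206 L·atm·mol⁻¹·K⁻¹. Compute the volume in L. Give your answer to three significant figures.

V ≈ 3.54 L

PV = nRT ⇒ V = nRT/P = (1.863 × 0.08206 × 398.8) / 17.20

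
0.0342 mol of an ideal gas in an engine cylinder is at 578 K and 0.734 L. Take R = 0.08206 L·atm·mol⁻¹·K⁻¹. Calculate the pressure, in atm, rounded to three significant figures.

P ≈ 2.21 atm

PV = nRT ⇒ P = nRT/V = (0.0342 × 0.08206 × 578) / 0.734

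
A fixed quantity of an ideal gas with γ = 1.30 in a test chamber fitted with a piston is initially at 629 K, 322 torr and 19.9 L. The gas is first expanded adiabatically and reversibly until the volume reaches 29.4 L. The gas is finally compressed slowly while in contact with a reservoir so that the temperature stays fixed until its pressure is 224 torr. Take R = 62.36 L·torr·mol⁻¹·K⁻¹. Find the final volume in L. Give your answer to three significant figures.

V₃ ≈ 25.4 L

Reversible adiabatic, γ = 1.30: T₂ = T₁·(V₁/V₂)^(γ−1) = 559.5 K; P₂ = P₁·(V₁/V₂)^γ = 193.9 torr.
T constant ⇒ Boyle's law P V = const: T₃ = T₂; V₃ = V₂·(P₂/P₃) = 25.45 L.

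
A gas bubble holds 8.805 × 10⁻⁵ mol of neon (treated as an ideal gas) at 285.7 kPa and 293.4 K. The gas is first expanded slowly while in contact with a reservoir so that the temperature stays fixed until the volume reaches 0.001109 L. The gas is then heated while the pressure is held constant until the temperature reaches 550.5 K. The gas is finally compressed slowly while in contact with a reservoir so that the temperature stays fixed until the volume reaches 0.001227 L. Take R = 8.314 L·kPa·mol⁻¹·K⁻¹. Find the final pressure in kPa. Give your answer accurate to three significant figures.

From PV = nRT: V₁ = nRT₁/P₁ = 0.0007518 L.
Isothermal, so P V is constant: T₂ = T₁; P₂ = P₁·(V₁/V₂) = 193.7 kPa.
Isobaric, so V/T is constant: P₃ = P₂; V₃ = V₂·(T₃/T₂) = 0.002081 L.
T constant ⇒ Boyle's law P V = const: T₄ = T₃; P₄ = P₃·(V₃/V₄) = 328.4 kPa.

P₄ ≈ 328 kPa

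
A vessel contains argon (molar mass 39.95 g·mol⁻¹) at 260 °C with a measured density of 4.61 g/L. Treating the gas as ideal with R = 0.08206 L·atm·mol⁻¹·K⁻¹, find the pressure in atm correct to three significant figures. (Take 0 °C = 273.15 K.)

P ≈ 5.05 atm

ρ = PM/(RT) ⇒ P = ρRT/M = (4.61 × 0.08206 × 533.1) / 39.95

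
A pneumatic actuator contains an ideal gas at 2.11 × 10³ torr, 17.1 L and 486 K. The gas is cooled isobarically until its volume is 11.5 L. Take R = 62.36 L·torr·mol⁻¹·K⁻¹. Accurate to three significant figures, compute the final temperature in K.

T₂ ≈ 327 K

P constant ⇒ V ∝ T: P₂ = P₁; T₂ = T₁·(V₂/V₁) = 326.8 K.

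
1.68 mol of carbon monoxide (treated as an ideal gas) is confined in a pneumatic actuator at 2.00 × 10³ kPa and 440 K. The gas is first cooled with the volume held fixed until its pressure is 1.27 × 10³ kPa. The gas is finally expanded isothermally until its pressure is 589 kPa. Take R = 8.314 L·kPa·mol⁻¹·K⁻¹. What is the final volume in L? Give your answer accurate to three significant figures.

V₃ ≈ 6.63 L

From PV = nRT: V₁ = nRT₁/P₁ = 3.073 L.
Isochoric, so P/T is constant: V₂ = V₁; T₂ = T₁·(P₂/P₁) = 279.4 K.
T constant ⇒ Boyle's law P V = const: T₃ = T₂; V₃ = V₂·(P₂/P₃) = 6.626 L.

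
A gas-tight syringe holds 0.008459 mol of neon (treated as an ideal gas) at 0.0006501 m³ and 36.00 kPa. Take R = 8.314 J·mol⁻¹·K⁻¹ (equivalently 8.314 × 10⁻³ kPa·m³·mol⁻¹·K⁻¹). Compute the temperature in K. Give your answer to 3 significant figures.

T ≈ 333 K

PV = nRT ⇒ T = PV/(nR) = (36.00 × 0.0006501) / (0.008459 × 8.314 × 10⁻³)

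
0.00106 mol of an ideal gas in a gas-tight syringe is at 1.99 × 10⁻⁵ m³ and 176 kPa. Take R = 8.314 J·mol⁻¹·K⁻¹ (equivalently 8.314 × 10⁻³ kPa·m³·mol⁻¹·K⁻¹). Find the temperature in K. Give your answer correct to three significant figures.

T ≈ 397 K

PV = nRT ⇒ T = PV/(nR) = (176 × 1.99e-05) / (0.00106 × 8.314 × 10⁻³)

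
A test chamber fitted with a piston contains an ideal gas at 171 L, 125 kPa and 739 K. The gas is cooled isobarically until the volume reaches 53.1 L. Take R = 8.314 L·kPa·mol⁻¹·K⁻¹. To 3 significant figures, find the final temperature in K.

T₂ ≈ 229 K

Isobaric, so V/T is constant: P₂ = P₁; T₂ = T₁·(V₂/V₁) = 229.5 K.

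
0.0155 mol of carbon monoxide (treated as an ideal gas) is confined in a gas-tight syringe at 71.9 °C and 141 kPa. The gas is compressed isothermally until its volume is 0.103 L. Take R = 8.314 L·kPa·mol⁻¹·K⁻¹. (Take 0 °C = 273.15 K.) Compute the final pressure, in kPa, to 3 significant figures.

P₂ ≈ 432 kPa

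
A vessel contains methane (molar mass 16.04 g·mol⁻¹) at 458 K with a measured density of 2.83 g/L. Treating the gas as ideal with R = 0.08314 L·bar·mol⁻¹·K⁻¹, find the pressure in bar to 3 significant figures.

P ≈ 6.72 bar

ρ = PM/(RT) ⇒ P = ρRT/M = (2.83 × 0.08314 × 458.0) / 16.04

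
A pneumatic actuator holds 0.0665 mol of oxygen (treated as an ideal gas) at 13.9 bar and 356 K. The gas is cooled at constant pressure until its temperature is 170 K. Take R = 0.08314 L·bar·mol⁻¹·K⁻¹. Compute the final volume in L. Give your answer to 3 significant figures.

From PV = nRT: V₁ = nRT₁/P₁ = 0.1416 L.
P constant ⇒ V ∝ T: P₂ = P₁; V₂ = V₁·(T₂/T₁) = 0.06762 L.

V₂ ≈ 0.0676 L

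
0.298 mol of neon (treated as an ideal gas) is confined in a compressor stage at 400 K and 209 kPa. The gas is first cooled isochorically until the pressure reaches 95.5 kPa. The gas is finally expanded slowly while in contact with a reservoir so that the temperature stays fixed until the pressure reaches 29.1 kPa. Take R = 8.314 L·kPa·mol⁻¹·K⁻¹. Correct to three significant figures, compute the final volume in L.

V₃ ≈ 15.6 L

From PV = nRT: V₁ = nRT₁/P₁ = 4.742 L.
Isochoric, so P/T is constant: V₂ = V₁; T₂ = T₁·(P₂/P₁) = 182.8 K.
T constant ⇒ Boyle's law P V = const: T₃ = T₂; V₃ = V₂·(P₂/P₃) = 15.56 L.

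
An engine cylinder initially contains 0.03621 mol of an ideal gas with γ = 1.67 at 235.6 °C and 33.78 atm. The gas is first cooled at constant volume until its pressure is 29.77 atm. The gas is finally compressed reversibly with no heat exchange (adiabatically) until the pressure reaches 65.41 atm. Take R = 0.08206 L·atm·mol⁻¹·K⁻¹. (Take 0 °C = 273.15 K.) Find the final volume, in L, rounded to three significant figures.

Convert: T₁ = 508.8 K.
From PV = nRT: V₁ = nRT₁/P₁ = 0.04475 L.
Isochoric, so P/T is constant: V₂ = V₁; T₂ = T₁·(P₂/P₁) = 448.4 K.
Adiabatic (γ = 1.67), T V^(γ−1) and P V^γ constant: T₃ = T₂·(P₃/P₂)^((γ−1)/γ) = 614.9 K; V₃ = V₂·(P₂/P₃)^(1/γ) = 0.02793 L.

V₃ ≈ 0.0279 L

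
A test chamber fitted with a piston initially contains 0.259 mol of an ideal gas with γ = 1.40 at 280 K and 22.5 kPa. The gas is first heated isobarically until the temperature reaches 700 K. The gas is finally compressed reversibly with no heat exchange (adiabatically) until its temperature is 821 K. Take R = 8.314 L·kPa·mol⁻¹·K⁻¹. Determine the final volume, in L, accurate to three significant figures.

V₃ ≈ 45.0 L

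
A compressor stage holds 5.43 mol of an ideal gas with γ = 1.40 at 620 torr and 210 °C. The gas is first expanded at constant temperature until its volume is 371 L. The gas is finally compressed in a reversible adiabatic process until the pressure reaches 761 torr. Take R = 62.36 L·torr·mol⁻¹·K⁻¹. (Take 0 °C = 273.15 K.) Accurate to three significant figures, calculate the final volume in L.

V₃ ≈ 251 L

Convert: T₁ = 483.1 K.
From PV = nRT: V₁ = nRT₁/P₁ = 263.9 L.
Isothermal, so P V is constant: T₂ = T₁; P₂ = P₁·(V₁/V₂) = 441.0 torr.
Adiabatic (γ = 1.40), T V^(γ−1) and P V^γ constant: T₃ = T₂·(P₃/P₂)^((γ−1)/γ) = 564.7 K; V₃ = V₂·(P₂/P₃)^(1/γ) = 251.3 L.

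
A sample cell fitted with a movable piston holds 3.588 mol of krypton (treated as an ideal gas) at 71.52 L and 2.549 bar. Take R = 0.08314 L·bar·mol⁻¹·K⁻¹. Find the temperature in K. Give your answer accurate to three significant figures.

T ≈ 611 K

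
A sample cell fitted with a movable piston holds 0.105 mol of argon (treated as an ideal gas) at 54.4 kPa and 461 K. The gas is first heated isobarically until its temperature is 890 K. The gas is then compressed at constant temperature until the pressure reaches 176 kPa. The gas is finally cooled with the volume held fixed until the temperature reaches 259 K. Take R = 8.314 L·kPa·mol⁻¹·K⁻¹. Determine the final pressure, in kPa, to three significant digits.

From PV = nRT: V₁ = nRT₁/P₁ = 7.398 L.
Isobaric, so V/T is constant: P₂ = P₁; V₂ = V₁·(T₂/T₁) = 14.28 L.
T constant ⇒ Boyle's law P V = const: T₃ = T₂; V₃ = V₂·(P₂/P₃) = 4.414 L.
V constant ⇒ P ∝ T: V₄ = V₃; P₄ = P₃·(T₄/T₃) = 51.22 kPa.

P₄ ≈ 51.2 kPa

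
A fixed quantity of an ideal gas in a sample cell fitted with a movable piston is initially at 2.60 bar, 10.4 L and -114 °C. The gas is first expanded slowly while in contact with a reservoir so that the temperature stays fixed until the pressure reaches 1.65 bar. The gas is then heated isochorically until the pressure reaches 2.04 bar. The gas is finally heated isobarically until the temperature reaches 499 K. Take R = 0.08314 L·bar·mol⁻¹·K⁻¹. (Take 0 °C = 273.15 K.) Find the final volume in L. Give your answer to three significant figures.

V₄ ≈ 41.6 L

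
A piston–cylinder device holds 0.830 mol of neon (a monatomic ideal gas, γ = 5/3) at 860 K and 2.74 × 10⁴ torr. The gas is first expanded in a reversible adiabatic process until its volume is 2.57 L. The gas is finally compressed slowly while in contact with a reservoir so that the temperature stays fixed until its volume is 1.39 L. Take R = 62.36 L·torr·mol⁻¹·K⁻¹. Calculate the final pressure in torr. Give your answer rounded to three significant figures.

From PV = nRT: V₁ = nRT₁/P₁ = 1.625 L.
Adiabatic (γ = 5/3), T V^(γ−1) and P V^γ constant: T₂ = T₁·(V₁/V₂)^(γ−1) = 633.4 K; P₂ = P₁·(V₁/V₂)^γ = 1.276e+04 torr.
Isothermal, so P V is constant: T₃ = T₂; P₃ = P₂·(V₂/V₃) = 2.359e+04 torr.

P₃ ≈ 2.36e+04 torr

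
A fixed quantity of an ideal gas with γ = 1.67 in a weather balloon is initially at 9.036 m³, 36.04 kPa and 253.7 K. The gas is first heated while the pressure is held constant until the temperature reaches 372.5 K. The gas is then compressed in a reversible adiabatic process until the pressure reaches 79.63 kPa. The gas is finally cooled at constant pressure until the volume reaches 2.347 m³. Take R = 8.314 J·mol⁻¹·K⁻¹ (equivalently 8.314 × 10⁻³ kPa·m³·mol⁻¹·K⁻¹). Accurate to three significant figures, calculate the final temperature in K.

T₄ ≈ 146 K

Isobaric, so V/T is constant: P₂ = P₁; V₂ = V₁·(T₂/T₁) = 13.27 m³.
Reversible adiabatic, γ = 1.67: T₃ = T₂·(P₃/P₂)^((γ−1)/γ) = 512.0 K; V₃ = V₂·(P₂/P₃)^(1/γ) = 8.253 m³.
Isobaric, so V/T is constant: P₄ = P₃; T₄ = T₃·(V₄/V₃) = 145.6 K.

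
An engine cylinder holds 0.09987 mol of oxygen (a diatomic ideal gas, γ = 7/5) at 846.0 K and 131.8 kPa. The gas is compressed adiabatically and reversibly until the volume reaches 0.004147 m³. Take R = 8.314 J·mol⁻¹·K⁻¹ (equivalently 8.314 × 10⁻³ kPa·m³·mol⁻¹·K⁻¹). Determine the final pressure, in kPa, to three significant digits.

From PV = nRT: V₁ = nRT₁/P₁ = 0.005330 m³.
Reversible adiabatic, γ = 7/5: T₂ = T₁·(V₁/V₂)^(γ−1) = 935.3 K; P₂ = P₁·(V₁/V₂)^γ = 187.3 kPa.

P₂ ≈ 187 kPa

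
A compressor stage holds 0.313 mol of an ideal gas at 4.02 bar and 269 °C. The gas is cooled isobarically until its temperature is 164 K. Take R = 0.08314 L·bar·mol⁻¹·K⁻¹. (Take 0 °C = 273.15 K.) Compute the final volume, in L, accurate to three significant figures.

Convert: T₁ = 542.1 K.
From PV = nRT: V₁ = nRT₁/P₁ = 3.510 L.
P constant ⇒ V ∝ T: P₂ = P₁; V₂ = V₁·(T₂/T₁) = 1.062 L.

V₂ ≈ 1.06 L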